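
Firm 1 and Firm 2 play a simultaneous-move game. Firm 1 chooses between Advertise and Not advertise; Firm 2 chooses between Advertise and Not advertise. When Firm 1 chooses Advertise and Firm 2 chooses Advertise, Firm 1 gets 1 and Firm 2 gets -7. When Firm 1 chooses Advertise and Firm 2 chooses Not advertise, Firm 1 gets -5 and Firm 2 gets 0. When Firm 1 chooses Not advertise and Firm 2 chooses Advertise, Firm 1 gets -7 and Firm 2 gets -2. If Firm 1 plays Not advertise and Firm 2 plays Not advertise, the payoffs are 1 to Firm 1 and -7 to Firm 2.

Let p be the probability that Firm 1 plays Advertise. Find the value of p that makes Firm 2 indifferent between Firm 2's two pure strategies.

p = 5/12

Set Firm 2's expected payoff from Advertise equal to that from Not advertise:
  Firm 2's payoff to Advertise: p·(-7) + (1−p)·(-2) = -5p - 2
  Firm 2's payoff to Not advertise: p·0 + (1−p)·(-7) = 7p - 7
  -5p - 2 = 7p - 7  ⇒  -12p = -5  ⇒  p = 5/12.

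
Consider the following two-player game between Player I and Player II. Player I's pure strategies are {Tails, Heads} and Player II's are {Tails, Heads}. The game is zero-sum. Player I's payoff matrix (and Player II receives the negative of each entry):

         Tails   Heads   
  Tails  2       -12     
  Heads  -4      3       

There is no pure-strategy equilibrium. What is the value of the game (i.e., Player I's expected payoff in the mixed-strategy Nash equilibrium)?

v = -2

Player II's mix must leave Player I indifferent between Tails and Heads.
  Player I's expected payoff from Tails: q·2 + (1−q)·(-12) = 14q - 12
  Player I's expected payoff from Heads: q·(-4) + (1−q)·3 = -7q + 3
  14q - 12 = -7q + 3  ⇒  21q = 15  ⇒  q = 5/7.
The value is Player I's expected payoff against this mix (using Tails): (5/7)·2 + (2/7)·(-12) = -2.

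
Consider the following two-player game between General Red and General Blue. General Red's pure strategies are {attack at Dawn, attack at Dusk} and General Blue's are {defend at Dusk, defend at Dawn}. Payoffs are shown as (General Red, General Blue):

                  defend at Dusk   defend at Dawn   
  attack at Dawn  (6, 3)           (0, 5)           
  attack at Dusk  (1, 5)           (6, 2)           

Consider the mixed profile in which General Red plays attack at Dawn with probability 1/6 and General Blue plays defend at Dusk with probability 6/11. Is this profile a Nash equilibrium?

Given General Red's mix p = 1/6, General Blue's payoff from defend at Dusk is 14/3 but from defend at Dawn is 5/2. General Blue strictly prefers defend at Dusk, so General Blue would not mix.
So the proposed profile is not a Nash equilibrium.

No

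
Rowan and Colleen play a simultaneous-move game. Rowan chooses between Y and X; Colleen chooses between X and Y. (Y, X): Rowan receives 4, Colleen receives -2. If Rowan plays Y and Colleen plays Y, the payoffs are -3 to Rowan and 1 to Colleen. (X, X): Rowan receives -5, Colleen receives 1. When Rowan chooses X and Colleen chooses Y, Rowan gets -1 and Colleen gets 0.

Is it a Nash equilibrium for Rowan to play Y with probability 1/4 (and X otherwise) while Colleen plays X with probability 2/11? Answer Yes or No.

Check Colleen's indifference given Rowan's mix p = 1/4:
  payoff from X = 1/4; payoff from Y = 1/4 — equal.
Check Rowan's indifference given Colleen's mix q = 2/11:
  payoff from Y = -19/11; payoff from X = -19/11 — equal.
Both players are indifferent, so neither can profitably deviate.

Yes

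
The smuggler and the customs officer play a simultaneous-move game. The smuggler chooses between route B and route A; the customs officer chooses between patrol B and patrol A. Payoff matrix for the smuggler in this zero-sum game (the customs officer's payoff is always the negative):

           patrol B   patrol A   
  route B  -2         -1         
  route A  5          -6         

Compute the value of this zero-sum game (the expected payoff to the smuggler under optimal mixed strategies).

The smuggler's indifference between route B and route A determines the customs officer's mixing probability q:
  the smuggler's payoff from route B: q·(-2) + (1−q)·(-1) = -q - 1
  the smuggler's payoff from route A: q·5 + (1−q)·(-6) = 11q - 6
  -q - 1 = 11q - 6  ⇒  -12q = -5  ⇒  q = 5/12.
The value is the smuggler's expected payoff against this mix (using route B): (5/12)·(-2) + (7/12)·(-1) = -17/12.

v = -17/12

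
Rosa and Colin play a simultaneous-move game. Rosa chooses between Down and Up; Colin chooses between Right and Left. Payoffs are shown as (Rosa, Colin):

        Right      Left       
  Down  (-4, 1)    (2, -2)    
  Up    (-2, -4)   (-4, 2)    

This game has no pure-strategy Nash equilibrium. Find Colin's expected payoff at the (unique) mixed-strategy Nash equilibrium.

-2/3

Colin's indifference between Right and Left determines Rosa's mixing probability p:
  Colin's payoff to Right: p·1 + (1−p)·(-4) = 5p - 4
  Colin's payoff to Left: p·(-2) + (1−p)·2 = -4p + 2
  5p - 4 = -4p + 2  ⇒  9p = 6  ⇒  p = 2/3.
At equilibrium Colin is indifferent across columns, so Colin's payoff equals the payoff from Right: (2/3)·1 + (1/3)·(-4) = -2/3.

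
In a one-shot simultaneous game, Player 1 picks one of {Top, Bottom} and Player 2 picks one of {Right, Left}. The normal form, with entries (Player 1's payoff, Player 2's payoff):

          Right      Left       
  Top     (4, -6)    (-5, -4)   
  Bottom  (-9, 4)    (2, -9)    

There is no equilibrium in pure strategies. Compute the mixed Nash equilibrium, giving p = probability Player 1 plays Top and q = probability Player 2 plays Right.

p = 13/15, q = 7/20

Player 2's indifference between Right and Left determines Player 1's mixing probability p:
  Player 2's expected payoff from Right: p·(-6) + (1−p)·4 = -10p + 4
  Player 2's expected payoff from Left: p·(-4) + (1−p)·(-9) = 5p - 9
  -10p + 4 = 5p - 9  ⇒  -15p = -13  ⇒  p = 13/15.
Player 1's indifference between Top and Bottom determines Player 2's mixing probability q:
  Player 1's payoff to Top: q·4 + (1−q)·(-5) = 9q - 5
  Player 1's payoff to Bottom: q·(-9) + (1−q)·2 = -11q + 2
  9q - 5 = -11q + 2  ⇒  20q = 7  ⇒  q = 7/20.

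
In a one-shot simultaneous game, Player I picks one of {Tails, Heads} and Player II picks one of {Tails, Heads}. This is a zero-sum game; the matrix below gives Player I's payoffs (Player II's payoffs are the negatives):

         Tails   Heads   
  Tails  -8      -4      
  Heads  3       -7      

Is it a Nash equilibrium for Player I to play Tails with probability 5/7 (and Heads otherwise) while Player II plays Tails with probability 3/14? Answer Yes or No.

Yes

Check Player II's indifference given Player I's mix p = 5/7:
  payoff from Tails = 34/7; payoff from Heads = 34/7 — equal.
Check Player I's indifference given Player II's mix q = 3/14:
  payoff from Tails = -34/7; payoff from Heads = -34/7 — equal.
Both players are indifferent, so neither can profitably deviate.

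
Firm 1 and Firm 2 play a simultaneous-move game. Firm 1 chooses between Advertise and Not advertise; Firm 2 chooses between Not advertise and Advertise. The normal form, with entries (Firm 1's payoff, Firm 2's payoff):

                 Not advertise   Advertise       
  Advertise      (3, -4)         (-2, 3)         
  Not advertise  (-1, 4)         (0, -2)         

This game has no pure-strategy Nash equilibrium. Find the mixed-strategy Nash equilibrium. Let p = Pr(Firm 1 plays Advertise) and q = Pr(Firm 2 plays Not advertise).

Set Firm 2's expected payoff from Not advertise equal to that from Advertise:
  Firm 2's payoff to Not advertise: p·(-4) + (1−p)·4 = -8p + 4
  Firm 2's payoff to Advertise: p·3 + (1−p)·(-2) = 5p - 2
  -8p + 4 = 5p - 2  ⇒  -13p = -6  ⇒  p = 6/13.
For Firm 1 to be willing to mix, Firm 1 must be indifferent between Advertise and Not advertise, which pins down Firm 2's mix.
  Firm 1's payoff from Advertise: q·3 + (1−q)·(-2) = 5q - 2
  Firm 1's payoff from Not advertise: q·(-1) + (1−q)·0 = -q
  5q - 2 = -q  ⇒  6q = 2  ⇒  q = 1/3.

p = 6/13, q = 1/3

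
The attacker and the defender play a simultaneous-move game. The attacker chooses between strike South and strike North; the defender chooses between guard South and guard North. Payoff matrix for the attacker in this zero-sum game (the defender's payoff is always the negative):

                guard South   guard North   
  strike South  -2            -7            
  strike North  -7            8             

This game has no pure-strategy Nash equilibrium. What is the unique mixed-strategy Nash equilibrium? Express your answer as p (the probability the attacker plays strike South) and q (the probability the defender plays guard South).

p = 3/4, q = 3/4

The attacker's mix must leave the defender indifferent between guard South and guard North.
  the defender's payoff to guard South: p·2 + (1−p)·7 = -5p + 7
  the defender's payoff to guard North: p·7 + (1−p)·(-8) = 15p - 8
  -5p + 7 = 15p - 8  ⇒  -20p = -15  ⇒  p = 3/4.
For the attacker to be willing to mix, the attacker must be indifferent between strike South and strike North, which pins down the defender's mix.
  the attacker's payoff to strike South: q·(-2) + (1−q)·(-7) = 5q - 7
  the attacker's payoff to strike North: q·(-7) + (1−q)·8 = -15q + 8
  5q - 7 = -15q + 8  ⇒  20q = 15  ⇒  q = 3/4.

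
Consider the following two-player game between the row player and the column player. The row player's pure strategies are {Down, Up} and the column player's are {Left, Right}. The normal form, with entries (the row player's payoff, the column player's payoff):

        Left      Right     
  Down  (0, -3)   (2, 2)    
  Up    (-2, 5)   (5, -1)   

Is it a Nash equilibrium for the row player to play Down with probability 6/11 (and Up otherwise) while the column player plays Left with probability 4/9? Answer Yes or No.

Given the column player's mix q = 4/9, the row player's payoff from Down is 10/9 but from Up is 17/9. The row player strictly prefers Up, so the row player would not mix.
So the proposed profile is not a Nash equilibrium.

No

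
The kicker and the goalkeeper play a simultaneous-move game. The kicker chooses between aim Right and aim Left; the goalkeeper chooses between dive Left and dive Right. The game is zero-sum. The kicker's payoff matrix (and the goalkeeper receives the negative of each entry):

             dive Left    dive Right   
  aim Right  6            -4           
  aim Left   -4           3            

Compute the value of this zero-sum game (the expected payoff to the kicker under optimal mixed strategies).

v = 2/17

The goalkeeper's mix must leave the kicker indifferent between aim Right and aim Left.
  the kicker's expected payoff from aim Right: q·6 + (1−q)·(-4) = 10q - 4
  the kicker's expected payoff from aim Left: q·(-4) + (1−q)·3 = -7q + 3
  10q - 4 = -7q + 3  ⇒  17q = 7  ⇒  q = 7/17.
The value is the kicker's expected payoff against this mix (using aim Right): (7/17)·6 + (10/17)·(-4) = 2/17.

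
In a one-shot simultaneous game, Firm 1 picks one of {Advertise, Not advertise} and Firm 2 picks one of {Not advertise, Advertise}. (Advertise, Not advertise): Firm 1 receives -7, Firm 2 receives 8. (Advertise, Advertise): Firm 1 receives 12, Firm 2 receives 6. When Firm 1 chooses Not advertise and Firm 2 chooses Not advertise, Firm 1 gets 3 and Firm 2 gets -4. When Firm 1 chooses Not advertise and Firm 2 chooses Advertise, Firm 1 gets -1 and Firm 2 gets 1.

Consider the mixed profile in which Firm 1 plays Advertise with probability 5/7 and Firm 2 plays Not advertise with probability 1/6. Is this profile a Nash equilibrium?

No

Given Firm 2's mix q = 1/6, Firm 1's payoff from Advertise is 53/6 but from Not advertise is -1/3. Firm 1 strictly prefers Advertise, so Firm 1 would not mix.
So the proposed profile is not a Nash equilibrium.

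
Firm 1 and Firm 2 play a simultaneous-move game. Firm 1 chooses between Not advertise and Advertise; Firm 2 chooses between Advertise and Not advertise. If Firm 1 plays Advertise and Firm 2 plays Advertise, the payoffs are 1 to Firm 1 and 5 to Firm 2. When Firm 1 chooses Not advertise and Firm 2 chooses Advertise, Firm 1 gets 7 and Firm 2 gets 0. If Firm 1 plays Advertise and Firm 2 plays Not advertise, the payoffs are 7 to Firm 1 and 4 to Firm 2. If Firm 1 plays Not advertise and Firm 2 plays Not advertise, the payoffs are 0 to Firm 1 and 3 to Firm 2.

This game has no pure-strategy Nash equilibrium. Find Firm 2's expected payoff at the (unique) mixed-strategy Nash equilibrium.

For Firm 2 to be willing to mix, Firm 2 must be indifferent between Advertise and Not advertise, which pins down Firm 1's mix.
  Firm 2's payoff to Advertise: p·0 + (1−p)·5 = -5p + 5
  Firm 2's payoff to Not advertise: p·3 + (1−p)·4 = -p + 4
  -5p + 5 = -p + 4  ⇒  -4p = -1  ⇒  p = 1/4.
At equilibrium Firm 2 is indifferent across columns, so Firm 2's payoff equals the payoff from Advertise: (1/4)·0 + (3/4)·5 = 15/4.

15/4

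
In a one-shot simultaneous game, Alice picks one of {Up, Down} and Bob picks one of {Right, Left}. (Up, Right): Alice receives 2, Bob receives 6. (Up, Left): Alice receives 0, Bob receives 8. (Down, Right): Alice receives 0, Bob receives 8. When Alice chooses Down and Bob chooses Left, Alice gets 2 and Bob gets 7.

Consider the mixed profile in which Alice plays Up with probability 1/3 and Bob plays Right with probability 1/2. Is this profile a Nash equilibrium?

Check Bob's indifference given Alice's mix p = 1/3:
  payoff from Right = 22/3; payoff from Left = 22/3 — equal.
Check Alice's indifference given Bob's mix q = 1/2:
  payoff from Up = 1; payoff from Down = 1 — equal.
Both players are indifferent, so neither can profitably deviate.

Yes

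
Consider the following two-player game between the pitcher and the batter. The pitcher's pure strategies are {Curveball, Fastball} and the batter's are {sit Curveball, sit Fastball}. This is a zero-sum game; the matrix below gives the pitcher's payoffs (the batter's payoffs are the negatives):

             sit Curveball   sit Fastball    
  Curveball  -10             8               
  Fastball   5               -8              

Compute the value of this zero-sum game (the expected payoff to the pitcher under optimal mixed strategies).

For the pitcher to be willing to mix, the pitcher must be indifferent between Curveball and Fastball, which pins down the batter's mix.
  the pitcher's payoff from Curveball: q·(-10) + (1−q)·8 = -18q + 8
  the pitcher's payoff from Fastball: q·5 + (1−q)·(-8) = 13q - 8
  -18q + 8 = 13q - 8  ⇒  -31q = -16  ⇒  q = 16/31.
The value is the pitcher's expected payoff against this mix (using Curveball): (16/31)·(-10) + (15/31)·8 = -40/31.

v = -40/31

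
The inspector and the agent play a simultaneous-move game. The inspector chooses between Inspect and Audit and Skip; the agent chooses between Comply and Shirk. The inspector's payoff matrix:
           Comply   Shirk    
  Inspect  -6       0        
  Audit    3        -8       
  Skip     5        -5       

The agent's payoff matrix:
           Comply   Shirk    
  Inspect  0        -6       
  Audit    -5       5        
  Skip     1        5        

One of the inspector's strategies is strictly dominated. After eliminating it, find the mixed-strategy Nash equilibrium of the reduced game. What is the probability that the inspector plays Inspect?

p = 2/5

The inspector's strategy Audit is strictly dominated by Skip: 5 > 3 and -5 > -8. Eliminate Audit.
The agent's indifference between Comply and Shirk determines the inspector's mixing probability p:
  the agent's payoff to Comply: p·0 + (1−p)·1 = -p + 1
  the agent's payoff to Shirk: p·(-6) + (1−p)·5 = -11p + 5
  -p + 1 = -11p + 5  ⇒  10p = 4  ⇒  p = 2/5.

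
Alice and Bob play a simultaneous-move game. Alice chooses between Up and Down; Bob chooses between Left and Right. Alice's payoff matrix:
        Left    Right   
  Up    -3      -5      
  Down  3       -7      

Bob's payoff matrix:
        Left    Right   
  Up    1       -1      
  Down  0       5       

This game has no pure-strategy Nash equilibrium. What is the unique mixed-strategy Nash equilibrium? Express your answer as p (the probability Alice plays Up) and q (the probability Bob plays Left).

For Bob to be willing to mix, Bob must be indifferent between Left and Right, which pins down Alice's mix.
  Bob's expected payoff from Left: p·1 + (1−p)·0 = p
  Bob's expected payoff from Right: p·(-1) + (1−p)·5 = -6p + 5
  p = -6p + 5  ⇒  7p = 5  ⇒  p = 5/7.
In a mixed equilibrium Alice is indifferent between Up and Down; this condition fixes q.
  Alice's payoff to Up: q·(-3) + (1−q)·(-5) = 2q - 5
  Alice's payoff to Down: q·3 + (1−q)·(-7) = 10q - 7
  2q - 5 = 10q - 7  ⇒  -8q = -2  ⇒  q = 1/4.

p = 5/7, q = 1/4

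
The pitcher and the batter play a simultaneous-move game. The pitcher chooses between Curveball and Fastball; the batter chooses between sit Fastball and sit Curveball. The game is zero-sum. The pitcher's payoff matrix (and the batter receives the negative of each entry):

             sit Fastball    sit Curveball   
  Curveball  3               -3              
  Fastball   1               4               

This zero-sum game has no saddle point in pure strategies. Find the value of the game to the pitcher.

Set the pitcher's expected payoff from Curveball equal to that from Fastball:
  the pitcher's payoff to Curveball: q·3 + (1−q)·(-3) = 6q - 3
  the pitcher's payoff to Fastball: q·1 + (1−q)·4 = -3q + 4
  6q - 3 = -3q + 4  ⇒  9q = 7  ⇒  q = 7/9.
The value is the pitcher's expected payoff against this mix (using Curveball): (7/9)·3 + (2/9)·(-3) = 5/3.

v = 5/3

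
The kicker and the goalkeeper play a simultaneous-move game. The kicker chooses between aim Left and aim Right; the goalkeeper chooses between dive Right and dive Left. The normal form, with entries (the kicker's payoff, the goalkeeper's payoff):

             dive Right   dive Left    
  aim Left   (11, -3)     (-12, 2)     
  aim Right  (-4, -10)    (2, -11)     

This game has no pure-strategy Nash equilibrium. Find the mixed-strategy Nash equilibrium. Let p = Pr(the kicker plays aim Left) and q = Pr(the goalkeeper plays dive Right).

Set the goalkeeper's expected payoff from dive Right equal to that from dive Left:
  the goalkeeper's payoff to dive Right: p·(-3) + (1−p)·(-10) = 7p - 10
  the goalkeeper's payoff to dive Left: p·2 + (1−p)·(-11) = 13p - 11
  7p - 10 = 13p - 11  ⇒  -6p = -1  ⇒  p = 1/6.
The goalkeeper's mix must leave the kicker indifferent between aim Left and aim Right.
  the kicker's expected payoff from aim Left: q·11 + (1−q)·(-12) = 23q - 12
  the kicker's expected payoff from aim Right: q·(-4) + (1−q)·2 = -6q + 2
  23q - 12 = -6q + 2  ⇒  29q = 14  ⇒  q = 14/29.

p = 1/6, q = 14/29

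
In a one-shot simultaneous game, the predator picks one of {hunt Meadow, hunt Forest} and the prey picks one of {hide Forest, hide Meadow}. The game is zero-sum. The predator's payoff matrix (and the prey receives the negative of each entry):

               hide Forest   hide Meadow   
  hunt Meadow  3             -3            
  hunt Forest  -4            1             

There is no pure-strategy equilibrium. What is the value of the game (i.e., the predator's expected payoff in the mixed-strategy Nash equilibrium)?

For the predator to be willing to mix, the predator must be indifferent between hunt Meadow and hunt Forest, which pins down the prey's mix.
  the predator's payoff to hunt Meadow: q·3 + (1−q)·(-3) = 6q - 3
  the predator's payoff to hunt Forest: q·(-4) + (1−q)·1 = -5q + 1
  6q - 3 = -5q + 1  ⇒  11q = 4  ⇒  q = 4/11.
The value is the predator's expected payoff against this mix (using hunt Meadow): (4/11)·3 + (7/11)·(-3) = -9/11.

v = -9/11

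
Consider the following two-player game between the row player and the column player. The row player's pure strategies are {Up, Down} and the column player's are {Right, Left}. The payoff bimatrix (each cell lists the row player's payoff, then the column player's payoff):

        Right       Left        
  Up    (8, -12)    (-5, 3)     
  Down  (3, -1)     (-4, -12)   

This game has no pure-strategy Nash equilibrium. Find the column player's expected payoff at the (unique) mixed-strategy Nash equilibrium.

-147/26

Set the column player's expected payoff from Right equal to that from Left:
  the column player's payoff from Right: p·(-12) + (1−p)·(-1) = -11p - 1
  the column player's payoff from Left: p·3 + (1−p)·(-12) = 15p - 12
  -11p - 1 = 15p - 12  ⇒  -26p = -11  ⇒  p = 11/26.
At equilibrium the column player is indifferent across columns, so the column player's payoff equals the payoff from Right: (11/26)·(-12) + (15/26)·(-1) = -147/26.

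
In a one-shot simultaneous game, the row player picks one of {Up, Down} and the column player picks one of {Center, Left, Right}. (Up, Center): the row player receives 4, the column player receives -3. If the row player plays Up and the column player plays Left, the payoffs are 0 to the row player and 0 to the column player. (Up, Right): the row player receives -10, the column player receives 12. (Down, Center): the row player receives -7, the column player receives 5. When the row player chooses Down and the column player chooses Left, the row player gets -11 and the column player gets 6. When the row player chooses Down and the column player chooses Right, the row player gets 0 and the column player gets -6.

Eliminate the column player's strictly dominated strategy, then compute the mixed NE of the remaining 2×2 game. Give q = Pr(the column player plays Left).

q = 10/21

The column player's strategy Center is strictly dominated by Left: 0 > -3 and 6 > 5. Eliminate Center.
For the row player to be willing to mix, the row player must be indifferent between Up and Down, which pins down the column player's mix.
  the row player's expected payoff from Up: q·0 + (1−q)·(-10) = 10q - 10
  the row player's expected payoff from Down: q·(-11) + (1−q)·0 = -11q
  10q - 10 = -11q  ⇒  21q = 10  ⇒  q = 10/21.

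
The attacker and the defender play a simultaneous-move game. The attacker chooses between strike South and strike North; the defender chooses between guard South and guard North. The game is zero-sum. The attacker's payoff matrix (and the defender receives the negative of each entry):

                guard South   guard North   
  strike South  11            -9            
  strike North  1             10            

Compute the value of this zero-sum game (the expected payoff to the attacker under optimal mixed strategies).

Set the attacker's expected payoff from strike South equal to that from strike North:
  the attacker's payoff to strike South: q·11 + (1−q)·(-9) = 20q - 9
  the attacker's payoff to strike North: q·1 + (1−q)·10 = -9q + 10
  20q - 9 = -9q + 10  ⇒  29q = 19  ⇒  q = 19/29.
The value is the attacker's expected payoff against this mix (using strike South): (19/29)·11 + (10/29)·(-9) = 119/29.

v = 119/29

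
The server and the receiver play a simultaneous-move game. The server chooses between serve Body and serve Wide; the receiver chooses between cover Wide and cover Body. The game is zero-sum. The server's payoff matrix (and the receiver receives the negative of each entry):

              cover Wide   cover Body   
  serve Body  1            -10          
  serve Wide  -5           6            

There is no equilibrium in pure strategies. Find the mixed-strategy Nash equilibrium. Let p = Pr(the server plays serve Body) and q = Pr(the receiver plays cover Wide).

p = 1/2, q = 8/11

In a mixed equilibrium the receiver is indifferent between cover Wide and cover Body; this condition fixes p.
  the receiver's expected payoff from cover Wide: p·(-1) + (1−p)·5 = -6p + 5
  the receiver's expected payoff from cover Body: p·10 + (1−p)·(-6) = 16p - 6
  -6p + 5 = 16p - 6  ⇒  -22p = -11  ⇒  p = 1/2.
For the server to be willing to mix, the server must be indifferent between serve Body and serve Wide, which pins down the receiver's mix.
  the server's payoff from serve Body: q·1 + (1−q)·(-10) = 11q - 10
  the server's payoff from serve Wide: q·(-5) + (1−q)·6 = -11q + 6
  11q - 10 = -11q + 6  ⇒  22q = 16  ⇒  q = 8/11.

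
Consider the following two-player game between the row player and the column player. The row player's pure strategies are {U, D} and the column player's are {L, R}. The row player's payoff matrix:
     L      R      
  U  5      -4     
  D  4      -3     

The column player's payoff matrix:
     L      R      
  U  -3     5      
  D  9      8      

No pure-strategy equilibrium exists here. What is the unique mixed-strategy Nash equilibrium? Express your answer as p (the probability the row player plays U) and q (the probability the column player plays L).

For the column player to be willing to mix, the column player must be indifferent between L and R, which pins down the row player's mix.
  the column player's payoff from L: p·(-3) + (1−p)·9 = -12p + 9
  the column player's payoff from R: p·5 + (1−p)·8 = -3p + 8
  -12p + 9 = -3p + 8  ⇒  -9p = -1  ⇒  p = 1/9.
For the row player to be willing to mix, the row player must be indifferent between U and D, which pins down the column player's mix.
  the row player's expected payoff from U: q·5 + (1−q)·(-4) = 9q - 4
  the row player's expected payoff from D: q·4 + (1−q)·(-3) = 7q - 3
  9q - 4 = 7q - 3  ⇒  2q = 1  ⇒  q = 1/2.

p = 1/9, q = 1/2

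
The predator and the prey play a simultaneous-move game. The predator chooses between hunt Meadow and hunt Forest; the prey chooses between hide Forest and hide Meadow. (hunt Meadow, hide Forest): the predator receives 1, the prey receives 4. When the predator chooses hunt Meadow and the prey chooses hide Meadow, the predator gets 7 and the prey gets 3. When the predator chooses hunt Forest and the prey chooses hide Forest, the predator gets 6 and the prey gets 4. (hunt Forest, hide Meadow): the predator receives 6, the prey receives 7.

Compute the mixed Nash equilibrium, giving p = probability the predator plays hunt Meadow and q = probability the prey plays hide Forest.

p = 3/4, q = 1/6

In a mixed equilibrium the prey is indifferent between hide Forest and hide Meadow; this condition fixes p.
  the prey's expected payoff from hide Forest: p·4 + (1−p)·4 = 4
  the prey's expected payoff from hide Meadow: p·3 + (1−p)·7 = -4p + 7
  4 = -4p + 7  ⇒  4p = 3  ⇒  p = 3/4.
The prey's mix must leave the predator indifferent between hunt Meadow and hunt Forest.
  the predator's expected payoff from hunt Meadow: q·1 + (1−q)·7 = -6q + 7
  the predator's expected payoff from hunt Forest: q·6 + (1−q)·6 = 6
  -6q + 7 = 6  ⇒  -6q = -1  ⇒  q = 1/6.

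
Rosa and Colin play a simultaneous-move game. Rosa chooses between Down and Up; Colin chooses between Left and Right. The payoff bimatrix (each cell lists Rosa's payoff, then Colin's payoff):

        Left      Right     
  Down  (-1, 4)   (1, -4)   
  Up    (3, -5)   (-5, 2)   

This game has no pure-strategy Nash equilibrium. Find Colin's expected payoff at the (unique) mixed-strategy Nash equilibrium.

Set Colin's expected payoff from Left equal to that from Right:
  Colin's payoff to Left: p·4 + (1−p)·(-5) = 9p - 5
  Colin's payoff to Right: p·(-4) + (1−p)·2 = -6p + 2
  9p - 5 = -6p + 2  ⇒  15p = 7  ⇒  p = 7/15.
At equilibrium Colin is indifferent across columns, so Colin's payoff equals the payoff from Left: (7/15)·4 + (8/15)·(-5) = -4/5.

-4/5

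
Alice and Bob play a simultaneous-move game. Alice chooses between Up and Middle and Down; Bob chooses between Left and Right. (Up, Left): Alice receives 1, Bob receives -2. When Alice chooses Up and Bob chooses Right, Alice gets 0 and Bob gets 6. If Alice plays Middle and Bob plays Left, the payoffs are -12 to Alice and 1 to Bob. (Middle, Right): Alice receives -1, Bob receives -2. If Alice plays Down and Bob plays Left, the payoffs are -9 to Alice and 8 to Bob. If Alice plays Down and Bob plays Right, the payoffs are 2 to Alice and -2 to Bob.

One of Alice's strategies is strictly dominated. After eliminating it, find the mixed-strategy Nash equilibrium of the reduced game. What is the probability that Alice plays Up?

p = 5/9

Alice's strategy Middle is strictly dominated by Down: -9 > -12 and 2 > -1. Eliminate Middle.
Bob's indifference between Left and Right determines Alice's mixing probability p:
  Bob's payoff to Left: p·(-2) + (1−p)·8 = -10p + 8
  Bob's payoff to Right: p·6 + (1−p)·(-2) = 8p - 2
  -10p + 8 = 8p - 2  ⇒  -18p = -10  ⇒  p = 5/9.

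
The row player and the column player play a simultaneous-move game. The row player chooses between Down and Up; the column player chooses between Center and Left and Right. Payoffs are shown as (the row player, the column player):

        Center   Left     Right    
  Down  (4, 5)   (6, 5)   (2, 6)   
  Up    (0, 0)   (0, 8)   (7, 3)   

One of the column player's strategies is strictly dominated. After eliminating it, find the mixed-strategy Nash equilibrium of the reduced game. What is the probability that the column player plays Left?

The column player's strategy Center is strictly dominated by Right: 6 > 5 and 3 > 0. Eliminate Center.
In a mixed equilibrium the row player is indifferent between Down and Up; this condition fixes q.
  the row player's payoff from Down: q·6 + (1−q)·2 = 4q + 2
  the row player's payoff from Up: q·0 + (1−q)·7 = -7q + 7
  4q + 2 = -7q + 7  ⇒  11q = 5  ⇒  q = 5/11.

q = 5/11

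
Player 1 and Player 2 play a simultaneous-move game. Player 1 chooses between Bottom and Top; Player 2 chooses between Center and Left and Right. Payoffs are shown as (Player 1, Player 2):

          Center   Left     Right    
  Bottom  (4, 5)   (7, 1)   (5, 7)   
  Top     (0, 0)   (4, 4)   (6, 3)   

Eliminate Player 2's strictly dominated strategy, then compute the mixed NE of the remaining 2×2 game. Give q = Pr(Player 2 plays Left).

q = 1/4

Player 2's strategy Center is strictly dominated by Right: 7 > 5 and 3 > 0. Eliminate Center.
Player 2's mix must leave Player 1 indifferent between Bottom and Top.
  Player 1's expected payoff from Bottom: q·7 + (1−q)·5 = 2q + 5
  Player 1's expected payoff from Top: q·4 + (1−q)·6 = -2q + 6
  2q + 5 = -2q + 6  ⇒  4q = 1  ⇒  q = 1/4.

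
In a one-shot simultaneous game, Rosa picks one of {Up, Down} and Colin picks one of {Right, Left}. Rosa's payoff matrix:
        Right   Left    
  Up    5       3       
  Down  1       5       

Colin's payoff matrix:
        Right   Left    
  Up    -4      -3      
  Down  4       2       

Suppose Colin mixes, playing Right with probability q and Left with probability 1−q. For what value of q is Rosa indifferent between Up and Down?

Colin's mix must leave Rosa indifferent between Up and Down.
  Rosa's payoff from Up: q·5 + (1−q)·3 = 2q + 3
  Rosa's payoff from Down: q·1 + (1−q)·5 = -4q + 5
  2q + 3 = -4q + 5  ⇒  6q = 2  ⇒  q = 1/3.

q = 1/3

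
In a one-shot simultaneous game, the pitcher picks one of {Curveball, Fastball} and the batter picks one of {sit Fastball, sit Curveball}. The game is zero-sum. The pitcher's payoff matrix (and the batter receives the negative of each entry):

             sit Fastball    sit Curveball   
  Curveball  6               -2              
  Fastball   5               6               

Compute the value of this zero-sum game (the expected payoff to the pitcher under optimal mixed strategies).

v = 46/9

The batter's mix must leave the pitcher indifferent between Curveball and Fastball.
  the pitcher's payoff to Curveball: q·6 + (1−q)·(-2) = 8q - 2
  the pitcher's payoff to Fastball: q·5 + (1−q)·6 = -q + 6
  8q - 2 = -q + 6  ⇒  9q = 8  ⇒  q = 8/9.
The value is the pitcher's expected payoff against this mix (using Curveball): (8/9)·6 + (1/9)·(-2) = 46/9.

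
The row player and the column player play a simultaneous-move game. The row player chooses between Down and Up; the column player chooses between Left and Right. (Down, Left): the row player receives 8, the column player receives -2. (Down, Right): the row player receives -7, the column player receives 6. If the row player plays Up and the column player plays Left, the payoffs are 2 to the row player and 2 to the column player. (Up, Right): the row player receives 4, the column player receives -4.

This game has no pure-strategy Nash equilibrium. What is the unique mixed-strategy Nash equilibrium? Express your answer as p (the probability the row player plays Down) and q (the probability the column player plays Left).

p = 3/7, q = 11/17

The column player's indifference between Left and Right determines the row player's mixing probability p:
  the column player's payoff from Left: p·(-2) + (1−p)·2 = -4p + 2
  the column player's payoff from Right: p·6 + (1−p)·(-4) = 10p - 4
  -4p + 2 = 10p - 4  ⇒  -14p = -6  ⇒  p = 3/7.
Set the row player's expected payoff from Down equal to that from Up:
  the row player's payoff to Down: q·8 + (1−q)·(-7) = 15q - 7
  the row player's payoff to Up: q·2 + (1−q)·4 = -2q + 4
  15q - 7 = -2q + 4  ⇒  17q = 11  ⇒  q = 11/17.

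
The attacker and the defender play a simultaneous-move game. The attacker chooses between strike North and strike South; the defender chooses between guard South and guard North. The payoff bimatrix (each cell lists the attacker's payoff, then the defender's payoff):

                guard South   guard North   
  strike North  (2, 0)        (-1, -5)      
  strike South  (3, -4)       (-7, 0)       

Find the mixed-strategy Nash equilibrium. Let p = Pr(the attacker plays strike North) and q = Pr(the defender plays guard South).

p = 4/9, q = 6/7

In a mixed equilibrium the defender is indifferent between guard South and guard North; this condition fixes p.
  the defender's payoff from guard South: p·0 + (1−p)·(-4) = 4p - 4
  the defender's payoff from guard North: p·(-5) + (1−p)·0 = -5p
  4p - 4 = -5p  ⇒  9p = 4  ⇒  p = 4/9.
The attacker's indifference between strike North and strike South determines the defender's mixing probability q:
  the attacker's payoff from strike North: q·2 + (1−q)·(-1) = 3q - 1
  the attacker's payoff from strike South: q·3 + (1−q)·(-7) = 10q - 7
  3q - 1 = 10q - 7  ⇒  -7q = -6  ⇒  q = 6/7.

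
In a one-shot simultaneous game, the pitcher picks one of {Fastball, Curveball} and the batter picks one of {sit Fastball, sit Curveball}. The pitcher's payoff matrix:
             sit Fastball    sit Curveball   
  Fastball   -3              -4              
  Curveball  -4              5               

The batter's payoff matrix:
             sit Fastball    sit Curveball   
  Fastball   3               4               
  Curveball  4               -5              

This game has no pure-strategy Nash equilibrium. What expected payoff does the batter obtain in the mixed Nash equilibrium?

31/10

The pitcher's mix must leave the batter indifferent between sit Fastball and sit Curveball.
  the batter's payoff from sit Fastball: p·3 + (1−p)·4 = -p + 4
  the batter's payoff from sit Curveball: p·4 + (1−p)·(-5) = 9p - 5
  -p + 4 = 9p - 5  ⇒  -10p = -9  ⇒  p = 9/10.
At equilibrium the batter is indifferent across columns, so the batter's payoff equals the payoff from sit Fastball: (9/10)·3 + (1/10)·4 = 31/10.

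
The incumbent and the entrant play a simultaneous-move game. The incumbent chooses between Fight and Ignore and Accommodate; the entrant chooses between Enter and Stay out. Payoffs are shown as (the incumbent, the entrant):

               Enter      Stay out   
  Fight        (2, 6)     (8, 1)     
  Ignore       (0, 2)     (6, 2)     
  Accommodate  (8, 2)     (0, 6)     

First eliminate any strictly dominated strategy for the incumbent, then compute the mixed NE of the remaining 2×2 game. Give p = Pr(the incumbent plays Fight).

p = 4/9

The incumbent's strategy Ignore is strictly dominated by Fight: 2 > 0 and 8 > 6. Eliminate Ignore.
The entrant's indifference between Enter and Stay out determines the incumbent's mixing probability p:
  the entrant's expected payoff from Enter: p·6 + (1−p)·2 = 4p + 2
  the entrant's expected payoff from Stay out: p·1 + (1−p)·6 = -5p + 6
  4p + 2 = -5p + 6  ⇒  9p = 4  ⇒  p = 4/9.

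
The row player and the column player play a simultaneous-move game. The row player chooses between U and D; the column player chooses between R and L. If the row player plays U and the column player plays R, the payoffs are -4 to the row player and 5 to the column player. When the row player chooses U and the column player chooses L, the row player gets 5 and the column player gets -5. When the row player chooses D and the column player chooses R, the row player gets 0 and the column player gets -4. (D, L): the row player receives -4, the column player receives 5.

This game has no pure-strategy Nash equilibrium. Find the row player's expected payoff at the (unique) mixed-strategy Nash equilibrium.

-16/13

For the row player to be willing to mix, the row player must be indifferent between U and D, which pins down the column player's mix.
  the row player's payoff from U: q·(-4) + (1−q)·5 = -9q + 5
  the row player's payoff from D: q·0 + (1−q)·(-4) = 4q - 4
  -9q + 5 = 4q - 4  ⇒  -13q = -9  ⇒  q = 9/13.
At equilibrium the row player is indifferent across rows, so the row player's payoff equals the payoff from U: (9/13)·(-4) + (4/13)·5 = -16/13.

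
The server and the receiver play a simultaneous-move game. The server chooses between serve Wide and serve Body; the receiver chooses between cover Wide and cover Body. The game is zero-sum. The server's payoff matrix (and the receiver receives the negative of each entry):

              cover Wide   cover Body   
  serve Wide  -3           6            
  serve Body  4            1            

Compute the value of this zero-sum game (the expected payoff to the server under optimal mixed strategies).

v = 9/4

The server's indifference between serve Wide and serve Body determines the receiver's mixing probability q:
  the server's payoff to serve Wide: q·(-3) + (1−q)·6 = -9q + 6
  the server's payoff to serve Body: q·4 + (1−q)·1 = 3q + 1
  -9q + 6 = 3q + 1  ⇒  -12q = -5  ⇒  q = 5/12.
The value is the server's expected payoff against this mix (using serve Wide): (5/12)·(-3) + (7/12)·6 = 9/4.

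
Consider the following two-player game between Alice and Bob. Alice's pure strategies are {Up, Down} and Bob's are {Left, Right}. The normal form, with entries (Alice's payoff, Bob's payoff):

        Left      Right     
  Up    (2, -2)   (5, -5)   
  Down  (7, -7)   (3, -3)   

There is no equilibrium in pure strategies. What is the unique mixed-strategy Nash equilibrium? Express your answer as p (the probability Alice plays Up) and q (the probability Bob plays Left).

p = 4/7, q = 2/7

In a mixed equilibrium Bob is indifferent between Left and Right; this condition fixes p.
  Bob's expected payoff from Left: p·(-2) + (1−p)·(-7) = 5p - 7
  Bob's expected payoff from Right: p·(-5) + (1−p)·(-3) = -2p - 3
  5p - 7 = -2p - 3  ⇒  7p = 4  ⇒  p = 4/7.
Set Alice's expected payoff from Up equal to that from Down:
  Alice's expected payoff from Up: q·2 + (1−q)·5 = -3q + 5
  Alice's expected payoff from Down: q·7 + (1−q)·3 = 4q + 3
  -3q + 5 = 4q + 3  ⇒  -7q = -2  ⇒  q = 2/7.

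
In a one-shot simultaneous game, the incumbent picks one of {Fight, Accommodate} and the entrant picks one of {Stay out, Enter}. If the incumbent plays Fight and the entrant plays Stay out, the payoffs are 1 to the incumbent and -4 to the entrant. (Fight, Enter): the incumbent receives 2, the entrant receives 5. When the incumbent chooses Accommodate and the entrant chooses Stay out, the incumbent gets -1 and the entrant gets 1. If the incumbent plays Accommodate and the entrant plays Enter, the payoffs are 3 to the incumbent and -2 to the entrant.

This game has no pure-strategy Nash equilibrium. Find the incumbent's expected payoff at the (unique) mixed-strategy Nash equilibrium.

5/3

Set the incumbent's expected payoff from Fight equal to that from Accommodate:
  the incumbent's payoff to Fight: q·1 + (1−q)·2 = -q + 2
  the incumbent's payoff to Accommodate: q·(-1) + (1−q)·3 = -4q + 3
  -q + 2 = -4q + 3  ⇒  3q = 1  ⇒  q = 1/3.
At equilibrium the incumbent is indifferent across rows, so the incumbent's payoff equals the payoff from Fight: (1/3)·1 + (2/3)·2 = 5/3.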